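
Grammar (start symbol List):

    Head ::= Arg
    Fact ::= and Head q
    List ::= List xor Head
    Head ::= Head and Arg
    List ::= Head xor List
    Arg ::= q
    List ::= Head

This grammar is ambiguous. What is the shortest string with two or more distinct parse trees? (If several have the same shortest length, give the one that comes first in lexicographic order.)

length 1: no string has ≥2 trees
length 3: q xor q has 2 parse trees

Two derivations of q xor q:
  List ⇒ List xor Head ⇒ Head xor Head ⇒ Arg xor Head ⇒ q xor Head ⇒ q xor Arg ⇒ q xor q
  List ⇒ Head xor List ⇒ Arg xor List ⇒ q xor List ⇒ q xor Head ⇒ q xor Arg ⇒ q xor q

q xor q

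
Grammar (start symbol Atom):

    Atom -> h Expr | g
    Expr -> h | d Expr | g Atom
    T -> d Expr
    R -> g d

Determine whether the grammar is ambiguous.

Only Atom, Expr are reachable from Atom; ignoring the rest: Each reachable nonterminal has at most one production per leading terminal, and all productions are right-linear; the derivation is determined token-by-token.

Unambiguous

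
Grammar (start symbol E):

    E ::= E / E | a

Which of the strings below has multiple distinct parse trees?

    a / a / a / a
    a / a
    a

a / a / a / a

a / a / a / a: 5 trees
a / a: 1 tree
a: 1 tree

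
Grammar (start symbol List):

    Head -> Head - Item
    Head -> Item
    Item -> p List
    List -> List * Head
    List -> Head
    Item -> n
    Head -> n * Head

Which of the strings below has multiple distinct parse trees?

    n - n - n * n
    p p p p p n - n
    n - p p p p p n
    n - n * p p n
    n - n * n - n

n - n - n * n: 1 tree
p p p p p n - n: 6 trees
n - p p p p p n: 1 tree
n - n * p p n: 1 tree
n - n * n - n: 1 tree

p p p p p n - n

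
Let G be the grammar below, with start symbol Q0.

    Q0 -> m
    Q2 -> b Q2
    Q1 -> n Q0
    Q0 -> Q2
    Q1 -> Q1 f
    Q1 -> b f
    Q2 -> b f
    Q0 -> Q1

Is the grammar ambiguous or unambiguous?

Witness: b f

Derivation 1: Q0 ⇒ Q2 ⇒ b f
Derivation 2: Q0 ⇒ Q1 ⇒ b f

Two distinct leftmost derivations for the same string.

Ambiguous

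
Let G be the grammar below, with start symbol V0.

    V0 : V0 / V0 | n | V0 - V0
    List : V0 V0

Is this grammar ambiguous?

Witness: n - n - n

Derivation 1: V0 ⇒ V0 - V0 ⇒ n - V0 ⇒ n - V0 - V0 ⇒ n - n - V0 ⇒ n - n - n
Derivation 2: V0 ⇒ V0 - V0 ⇒ V0 - V0 - V0 ⇒ n - V0 - V0 ⇒ n - n - V0 ⇒ n - n - n

Two distinct leftmost derivations for the same string.

Ambiguous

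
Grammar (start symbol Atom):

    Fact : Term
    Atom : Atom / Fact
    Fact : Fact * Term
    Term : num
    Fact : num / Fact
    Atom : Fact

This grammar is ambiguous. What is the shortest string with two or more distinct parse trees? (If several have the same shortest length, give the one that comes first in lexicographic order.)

num / num

length 1: no string has ≥2 trees
length 3: num / num has 2 parse trees

Two derivations of num / num:
  Atom ⇒ Atom / Fact ⇒ Fact / Fact ⇒ Term / Fact ⇒ num / Fact ⇒ num / Term ⇒ num / num
  Atom ⇒ Fact ⇒ num / Fact ⇒ num / Term ⇒ num / num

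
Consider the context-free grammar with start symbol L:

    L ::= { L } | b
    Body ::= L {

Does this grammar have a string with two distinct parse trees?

(Body is unreachable from L, so its rules don't affect L(L).) L(L) is { openⁿ atom closeⁿ : n ≥ 0 }. The bracket depth fixes n, and the derivation is forced at every step.

Unambiguous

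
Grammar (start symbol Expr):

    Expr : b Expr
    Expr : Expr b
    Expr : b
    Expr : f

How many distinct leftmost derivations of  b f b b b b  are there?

5

Parse trees for b f b b b b:
  [Expr b [Expr [Expr [Expr [Expr [Expr f] b] b] b] b]]
  [Expr [Expr b [Expr [Expr [Expr [Expr f] b] b] b]] b]
  [Expr [Expr [Expr b [Expr [Expr [Expr f] b] b]] b] b]
  [Expr [Expr [Expr [Expr b [Expr [Expr f] b]] b] b] b]
  [Expr [Expr [Expr [Expr [Expr b [Expr f]] b] b] b] b]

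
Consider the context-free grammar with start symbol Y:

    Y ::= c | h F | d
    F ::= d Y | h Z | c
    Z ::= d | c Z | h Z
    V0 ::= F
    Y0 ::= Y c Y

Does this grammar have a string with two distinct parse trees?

Only Y, F, Z are reachable from Y; ignoring the rest: Restricted to the reachable nonterminals, every rule has the form A → t or A → t B, and no two rules for the same A share a first terminal. The grammar encodes a DFA — one run per string.

Unambiguous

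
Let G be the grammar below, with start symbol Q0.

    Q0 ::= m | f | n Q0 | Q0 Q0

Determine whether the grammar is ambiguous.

Ambiguous

Witness: f f f

Derivation 1: Q0 ⇒ Q0 Q0 ⇒ f Q0 ⇒ f Q0 Q0 ⇒ f f Q0 ⇒ f f f
Derivation 2: Q0 ⇒ Q0 Q0 ⇒ Q0 Q0 Q0 ⇒ f Q0 Q0 ⇒ f f Q0 ⇒ f f f

Two distinct leftmost derivations for the same string.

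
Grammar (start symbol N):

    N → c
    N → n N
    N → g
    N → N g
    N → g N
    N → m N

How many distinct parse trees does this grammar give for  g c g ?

2

Parse trees for g c g:
  [N [N g [N c]] g]
  [N g [N [N c] g]]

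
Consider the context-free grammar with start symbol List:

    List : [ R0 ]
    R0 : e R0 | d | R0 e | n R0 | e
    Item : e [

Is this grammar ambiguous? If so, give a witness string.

Ambiguous

Witness: [ e e ]

Derivation 1: List ⇒ [ R0 ] ⇒ [ e R0 ] ⇒ [ e e ]
Derivation 2: List ⇒ [ R0 ] ⇒ [ R0 e ] ⇒ [ e e ]

Two distinct leftmost derivations for the same string.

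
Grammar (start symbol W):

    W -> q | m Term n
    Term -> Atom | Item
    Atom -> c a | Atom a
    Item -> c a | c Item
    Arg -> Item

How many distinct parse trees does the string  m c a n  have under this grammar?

2

Parse trees for m c a n:
  [W m [Term [Atom c a]] n]
  [W m [Term [Item c a]] n]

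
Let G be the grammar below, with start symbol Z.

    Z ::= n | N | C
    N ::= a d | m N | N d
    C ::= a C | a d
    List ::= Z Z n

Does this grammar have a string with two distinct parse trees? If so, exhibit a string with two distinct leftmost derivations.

Ambiguous

Witness: a d

Derivation 1: Z ⇒ N ⇒ a d
Derivation 2: Z ⇒ C ⇒ a d

Two distinct leftmost derivations for the same string.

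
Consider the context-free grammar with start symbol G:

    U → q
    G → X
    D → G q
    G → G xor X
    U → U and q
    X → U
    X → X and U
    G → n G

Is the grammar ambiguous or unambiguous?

Witness: q and q

Derivation 1: G ⇒ X ⇒ U ⇒ U and q ⇒ q and q
Derivation 2: G ⇒ X ⇒ X and U ⇒ U and U ⇒ q and U ⇒ q and q

Two distinct leftmost derivations for the same string.

Ambiguous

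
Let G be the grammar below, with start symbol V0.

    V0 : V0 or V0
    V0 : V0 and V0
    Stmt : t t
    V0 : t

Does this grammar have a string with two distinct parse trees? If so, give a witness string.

Witness: t and t and t

Derivation 1: V0 ⇒ V0 and V0 ⇒ V0 and V0 and V0 ⇒ t and V0 and V0 ⇒ t and t and V0 ⇒ t and t and t
Derivation 2: V0 ⇒ V0 and V0 ⇒ t and V0 ⇒ t and V0 and V0 ⇒ t and t and V0 ⇒ t and t and t

Two distinct leftmost derivations for the same string.

Ambiguous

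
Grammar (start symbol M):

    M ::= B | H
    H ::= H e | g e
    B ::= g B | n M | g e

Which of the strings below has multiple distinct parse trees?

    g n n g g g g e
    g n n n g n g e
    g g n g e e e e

g n n g g g g e: 1 tree
g n n n g n g e: 2 trees
g g n g e e e e: 1 tree

g n n n g n g e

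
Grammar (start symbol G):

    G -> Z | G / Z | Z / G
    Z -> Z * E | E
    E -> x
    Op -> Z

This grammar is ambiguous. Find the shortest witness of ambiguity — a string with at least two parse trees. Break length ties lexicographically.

length 1: no string has ≥2 trees
length 3: x / x has 2 parse trees

Two derivations of x / x:
  G ⇒ G / Z ⇒ Z / Z ⇒ E / Z ⇒ x / Z ⇒ x / E ⇒ x / x
  G ⇒ Z / G ⇒ E / G ⇒ x / G ⇒ x / Z ⇒ x / E ⇒ x / x

x / x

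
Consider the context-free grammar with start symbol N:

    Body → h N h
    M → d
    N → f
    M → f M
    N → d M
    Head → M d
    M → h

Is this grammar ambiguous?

(Body, Head are unreachable from N, so their rules don't affect L(N).) Restricted to the reachable nonterminals, every rule has the form A → t or A → t B, and no two rules for the same A share a first terminal. The grammar encodes a DFA — one run per string.

Unambiguous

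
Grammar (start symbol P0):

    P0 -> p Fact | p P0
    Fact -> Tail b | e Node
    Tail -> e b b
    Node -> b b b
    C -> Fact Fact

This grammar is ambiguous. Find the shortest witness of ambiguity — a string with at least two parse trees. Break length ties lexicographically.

p e b b b

length 5: p e b b b has 2 parse trees

Two derivations of p e b b b:
  P0 ⇒ p Fact ⇒ p Tail b ⇒ p e b b b
  P0 ⇒ p Fact ⇒ p e Node ⇒ p e b b b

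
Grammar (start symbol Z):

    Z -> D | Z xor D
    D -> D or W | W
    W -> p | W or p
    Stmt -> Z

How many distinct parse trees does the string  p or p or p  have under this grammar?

4

Parse trees for p or p or p:
  [Z [D [D [W p]] or [W [W p] or p]]]
  [Z [D [D [D [W p]] or [W p]] or [W p]]]
  [Z [D [D [W [W p] or p]] or [W p]]]
  [Z [D [W [W [W p] or p] or p]]]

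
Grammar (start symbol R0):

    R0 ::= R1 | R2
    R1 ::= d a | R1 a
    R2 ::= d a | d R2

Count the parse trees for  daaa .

1

Parse trees for daaa:
  [R0 [R1 [R1 [R1 d a] a] a]]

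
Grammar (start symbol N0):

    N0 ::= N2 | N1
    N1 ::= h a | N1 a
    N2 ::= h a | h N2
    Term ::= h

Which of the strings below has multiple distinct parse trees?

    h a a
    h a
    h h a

h a a: 1 tree
h a: 2 trees
h h a: 1 tree

h a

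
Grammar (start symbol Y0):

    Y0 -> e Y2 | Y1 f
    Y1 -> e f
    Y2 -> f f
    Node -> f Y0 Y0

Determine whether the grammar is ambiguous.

Witness: e f f

Derivation 1: Y0 ⇒ e Y2 ⇒ e f f
Derivation 2: Y0 ⇒ Y1 f ⇒ e f f

Two distinct leftmost derivations for the same string.

Ambiguous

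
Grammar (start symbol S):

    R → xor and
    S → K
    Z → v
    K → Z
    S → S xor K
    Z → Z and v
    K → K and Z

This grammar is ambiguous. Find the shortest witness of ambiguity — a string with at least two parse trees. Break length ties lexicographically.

length 1: no string has ≥2 trees
length 3: v and v has 2 parse trees

Two derivations of v and v:
  S ⇒ K ⇒ Z ⇒ Z and v ⇒ v and v
  S ⇒ K ⇒ K and Z ⇒ Z and Z ⇒ v and Z ⇒ v and v

v and v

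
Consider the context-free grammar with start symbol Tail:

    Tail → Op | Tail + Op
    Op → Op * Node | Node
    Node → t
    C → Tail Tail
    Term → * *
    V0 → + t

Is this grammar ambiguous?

Unambiguous

Only Tail, Op, Node are reachable from Tail; ignoring the rest: This is a standard precedence ladder (Tail over Op over Node), with each level left-recursive on its own operator ('+' at Tail, '*' at Op). That structure is LR(1), hence unambiguous.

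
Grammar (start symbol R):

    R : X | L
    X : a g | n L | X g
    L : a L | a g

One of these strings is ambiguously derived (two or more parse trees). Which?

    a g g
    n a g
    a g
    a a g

a g g: 1 tree
n a g: 1 tree
a g: 2 trees
a a g: 1 tree

a g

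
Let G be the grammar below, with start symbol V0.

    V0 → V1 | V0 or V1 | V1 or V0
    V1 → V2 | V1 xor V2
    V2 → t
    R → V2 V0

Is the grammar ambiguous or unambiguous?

Witness: t or t

Derivation 1: V0 ⇒ V0 or V1 ⇒ V1 or V1 ⇒ V2 or V1 ⇒ t or V1 ⇒ t or V2 ⇒ t or t
Derivation 2: V0 ⇒ V1 or V0 ⇒ V2 or V0 ⇒ t or V0 ⇒ t or V1 ⇒ t or V2 ⇒ t or t

Two distinct leftmost derivations for the same string.

Ambiguous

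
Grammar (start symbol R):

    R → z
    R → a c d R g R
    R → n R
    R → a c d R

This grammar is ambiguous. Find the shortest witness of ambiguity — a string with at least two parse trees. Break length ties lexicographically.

a c d a c d z g z

length 1: no string has ≥2 trees
length 2: no string has ≥2 trees
length 3: no string has ≥2 trees
length 4: no string has ≥2 trees
length 5: no string has ≥2 trees
length 6: no string has ≥2 trees
length 7: no string has ≥2 trees
length 8: no string has ≥2 trees
length 9: a c d a c d z g z has 2 parse trees

Two derivations of a c d a c d z g z:
  R ⇒ a c d R g R ⇒ a c d a c d R g R ⇒ a c d a c d z g R ⇒ a c d a c d z g z
  R ⇒ a c d R ⇒ a c d a c d R g R ⇒ a c d a c d z g R ⇒ a c d a c d z g z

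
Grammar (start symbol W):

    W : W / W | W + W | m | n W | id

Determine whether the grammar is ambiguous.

Witness: n id + id

Derivation 1: W ⇒ W + W ⇒ n W + W ⇒ n id + W ⇒ n id + id
Derivation 2: W ⇒ n W ⇒ n W + W ⇒ n id + W ⇒ n id + id

Two distinct leftmost derivations for the same string.

Ambiguous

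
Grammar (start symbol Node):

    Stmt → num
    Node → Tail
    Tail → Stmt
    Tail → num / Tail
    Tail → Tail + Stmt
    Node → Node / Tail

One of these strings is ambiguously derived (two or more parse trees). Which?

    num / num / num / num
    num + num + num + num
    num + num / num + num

num / num / num / num

num / num / num / num: 8 trees
num + num + num + num: 1 tree
num + num / num + num: 1 tree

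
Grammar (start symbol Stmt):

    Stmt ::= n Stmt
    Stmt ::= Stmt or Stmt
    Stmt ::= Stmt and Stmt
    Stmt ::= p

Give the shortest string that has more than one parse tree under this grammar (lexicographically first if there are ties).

length 1: no string has ≥2 trees
length 2: no string has ≥2 trees
length 3: no string has ≥2 trees
length 4: n p and p has 2 parse trees

Two derivations of n p and p:
  Stmt ⇒ n Stmt ⇒ n Stmt and Stmt ⇒ n p and Stmt ⇒ n p and p
  Stmt ⇒ Stmt and Stmt ⇒ n Stmt and Stmt ⇒ n p and Stmt ⇒ n p and p

n p and p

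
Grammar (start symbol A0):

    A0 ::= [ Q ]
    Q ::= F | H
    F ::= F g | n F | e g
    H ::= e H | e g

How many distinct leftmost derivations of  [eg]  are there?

2

Parse trees for [eg]:
  [A0 [ [Q [F e g]] ]]
  [A0 [ [Q [H e g]] ]]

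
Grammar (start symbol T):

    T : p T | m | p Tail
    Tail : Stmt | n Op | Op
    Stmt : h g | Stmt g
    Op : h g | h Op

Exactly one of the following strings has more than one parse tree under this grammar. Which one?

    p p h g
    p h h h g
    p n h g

p p h g

p p h g: 2 trees
p h h h g: 1 tree
p n h g: 1 tree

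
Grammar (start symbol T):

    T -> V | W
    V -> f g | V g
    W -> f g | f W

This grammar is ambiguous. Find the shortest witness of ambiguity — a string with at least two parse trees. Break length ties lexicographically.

f g

length 2: f g has 2 parse trees

Two derivations of f g:
  T ⇒ V ⇒ f g
  T ⇒ W ⇒ f g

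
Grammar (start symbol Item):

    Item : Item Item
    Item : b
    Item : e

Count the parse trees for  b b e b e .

Parse trees for b b e b e (showing first 6 of 14):
  [Item [Item b] [Item [Item b] [Item [Item e] [Item [Item b] [Item e]]]]]
  [Item [Item b] [Item [Item b] [Item [Item [Item e] [Item b]] [Item e]]]]
  [Item [Item b] [Item [Item [Item b] [Item e]] [Item [Item b] [Item e]]]]
  [Item [Item b] [Item [Item [Item b] [Item [Item e] [Item b]]] [Item e]]]
  [Item [Item b] [Item [Item [Item [Item b] [Item e]] [Item b]] [Item e]]]
  [Item [Item [Item b] [Item b]] [Item [Item e] [Item [Item b] [Item e]]]]

14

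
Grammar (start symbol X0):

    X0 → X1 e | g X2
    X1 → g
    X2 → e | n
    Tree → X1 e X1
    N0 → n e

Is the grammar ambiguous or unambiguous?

Ambiguous

Witness: g e

Derivation 1: X0 ⇒ X1 e ⇒ g e
Derivation 2: X0 ⇒ g X2 ⇒ g e

Two distinct leftmost derivations for the same string.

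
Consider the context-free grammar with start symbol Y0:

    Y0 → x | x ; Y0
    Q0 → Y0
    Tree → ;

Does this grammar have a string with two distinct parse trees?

Only Y0 is reachable from Y0; ignoring the rest: The reachable grammar is A → atom sep A | atom. Each atom is followed by either the separator (recurse) or end-of-string (stop) — no choice point.

Unambiguous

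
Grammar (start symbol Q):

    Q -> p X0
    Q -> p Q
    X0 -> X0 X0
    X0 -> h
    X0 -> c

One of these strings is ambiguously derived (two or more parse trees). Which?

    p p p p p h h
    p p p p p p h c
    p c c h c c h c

p p p p p h h: 1 tree
p p p p p p h c: 1 tree
p c c h c c h c: 132 trees

p c c h c c h c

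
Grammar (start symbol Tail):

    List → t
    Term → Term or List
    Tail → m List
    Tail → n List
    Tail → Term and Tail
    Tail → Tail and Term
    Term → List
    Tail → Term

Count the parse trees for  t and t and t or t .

4

Parse trees for t and t and t or t:
  [Tail [Term [List t]] and [Tail [Term [List t]] and [Tail [Term [Term [List t]] or [List t]]]]]
  [Tail [Term [List t]] and [Tail [Tail [Term [List t]]] and [Term [Term [List t]] or [List t]]]]
  [Tail [Tail [Term [List t]] and [Tail [Term [List t]]]] and [Term [Term [List t]] or [List t]]]
  [Tail [Tail [Tail [Term [List t]]] and [Term [List t]]] and [Term [Term [List t]] or [List t]]]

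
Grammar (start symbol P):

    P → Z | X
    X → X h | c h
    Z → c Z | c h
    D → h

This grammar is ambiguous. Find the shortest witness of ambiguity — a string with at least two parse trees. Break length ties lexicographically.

length 2: c h has 2 parse trees

Two derivations of c h:
  P ⇒ Z ⇒ c h
  P ⇒ X ⇒ c h

c h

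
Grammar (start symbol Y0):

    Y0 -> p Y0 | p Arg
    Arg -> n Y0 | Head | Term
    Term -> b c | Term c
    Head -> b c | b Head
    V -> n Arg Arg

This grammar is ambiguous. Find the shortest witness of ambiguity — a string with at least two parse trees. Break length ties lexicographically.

length 3: p b c has 2 parse trees

Two derivations of p b c:
  Y0 ⇒ p Arg ⇒ p Head ⇒ p b c
  Y0 ⇒ p Arg ⇒ p Term ⇒ p b c

p b c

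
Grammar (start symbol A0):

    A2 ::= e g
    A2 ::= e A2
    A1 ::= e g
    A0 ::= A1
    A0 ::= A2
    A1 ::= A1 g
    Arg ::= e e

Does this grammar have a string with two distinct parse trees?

Ambiguous

Witness: e g

Derivation 1: A0 ⇒ A1 ⇒ e g
Derivation 2: A0 ⇒ A2 ⇒ e g

Two distinct leftmost derivations for the same string.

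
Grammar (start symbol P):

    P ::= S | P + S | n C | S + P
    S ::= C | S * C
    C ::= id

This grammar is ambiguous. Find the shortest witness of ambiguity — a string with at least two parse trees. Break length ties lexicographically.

length 1: no string has ≥2 trees
length 2: no string has ≥2 trees
length 3: id + id has 2 parse trees

Two derivations of id + id:
  P ⇒ P + S ⇒ S + S ⇒ C + S ⇒ id + S ⇒ id + C ⇒ id + id
  P ⇒ S + P ⇒ C + P ⇒ id + P ⇒ id + S ⇒ id + C ⇒ id + id

id + id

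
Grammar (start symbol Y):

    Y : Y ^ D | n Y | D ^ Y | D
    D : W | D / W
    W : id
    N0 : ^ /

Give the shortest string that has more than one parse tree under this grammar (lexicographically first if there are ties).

id ^ id

length 1: no string has ≥2 trees
length 2: no string has ≥2 trees
length 3: id ^ id has 2 parse trees

Two derivations of id ^ id:
  Y ⇒ Y ^ D ⇒ D ^ D ⇒ W ^ D ⇒ id ^ D ⇒ id ^ W ⇒ id ^ id
  Y ⇒ D ^ Y ⇒ W ^ Y ⇒ id ^ Y ⇒ id ^ D ⇒ id ^ W ⇒ id ^ id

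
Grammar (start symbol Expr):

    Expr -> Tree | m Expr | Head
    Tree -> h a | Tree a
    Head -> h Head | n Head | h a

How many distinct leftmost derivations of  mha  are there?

2

Parse trees for mha:
  [Expr m [Expr [Tree h a]]]
  [Expr m [Expr [Head h a]]]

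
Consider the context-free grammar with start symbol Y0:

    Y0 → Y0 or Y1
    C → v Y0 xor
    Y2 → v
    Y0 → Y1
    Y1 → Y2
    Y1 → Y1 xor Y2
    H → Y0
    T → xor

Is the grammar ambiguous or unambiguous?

Unambiguous

(T, H, C are unreachable from Y0, so their rules don't affect L(Y0).) Y0 → Y0 or Y1 | Y1  ;  Y1 → Y1 xor Y2 | Y2  — a left-associative chain with Y2 at the bottom. Each string factors uniquely by precedence.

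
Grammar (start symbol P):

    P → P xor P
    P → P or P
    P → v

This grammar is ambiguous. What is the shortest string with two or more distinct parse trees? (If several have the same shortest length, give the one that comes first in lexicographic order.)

length 1: no string has ≥2 trees
length 3: no string has ≥2 trees
length 5: v or v or v has 2 parse trees

Two derivations of v or v or v:
  P ⇒ P or P ⇒ P or P or P ⇒ v or P or P ⇒ v or v or P ⇒ v or v or v
  P ⇒ P or P ⇒ v or P ⇒ v or P or P ⇒ v or v or P ⇒ v or v or v

v or v or v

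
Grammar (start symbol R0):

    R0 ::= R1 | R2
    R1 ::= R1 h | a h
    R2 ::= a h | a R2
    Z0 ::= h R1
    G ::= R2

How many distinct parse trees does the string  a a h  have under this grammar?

1

Parse trees for a a h:
  [R0 [R2 a [R2 a h]]]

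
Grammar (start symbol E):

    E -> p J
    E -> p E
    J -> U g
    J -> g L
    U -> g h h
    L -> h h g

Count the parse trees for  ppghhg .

2

Parse trees for ppghhg:
  [E p [E p [J [U g h h] g]]]
  [E p [E p [J g [L h h g]]]]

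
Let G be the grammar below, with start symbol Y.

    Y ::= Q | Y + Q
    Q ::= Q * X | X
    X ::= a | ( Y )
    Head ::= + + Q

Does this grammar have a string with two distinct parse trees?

Unambiguous

(Head is unreachable from Y, so its rules don't affect L(Y).) The grammar is stratified — Y handles '+' (left-recursive), Q handles '*', X atoms. Each operator has a fixed associativity and precedence level, so every string has one parse.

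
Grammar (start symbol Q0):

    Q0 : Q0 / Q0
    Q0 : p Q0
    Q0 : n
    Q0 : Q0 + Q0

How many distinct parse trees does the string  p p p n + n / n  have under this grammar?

Parse trees for p p p n + n / n (showing first 6 of 14):
  [Q0 [Q0 p [Q0 p [Q0 p [Q0 [Q0 n] + [Q0 n]]]]] / [Q0 n]]
  [Q0 [Q0 p [Q0 p [Q0 [Q0 p [Q0 n]] + [Q0 n]]]] / [Q0 n]]
  [Q0 [Q0 p [Q0 [Q0 p [Q0 p [Q0 n]]] + [Q0 n]]] / [Q0 n]]
  [Q0 [Q0 [Q0 p [Q0 p [Q0 p [Q0 n]]]] + [Q0 n]] / [Q0 n]]
  [Q0 p [Q0 [Q0 p [Q0 p [Q0 [Q0 n] + [Q0 n]]]] / [Q0 n]]]
  [Q0 p [Q0 [Q0 p [Q0 [Q0 p [Q0 n]] + [Q0 n]]] / [Q0 n]]]

14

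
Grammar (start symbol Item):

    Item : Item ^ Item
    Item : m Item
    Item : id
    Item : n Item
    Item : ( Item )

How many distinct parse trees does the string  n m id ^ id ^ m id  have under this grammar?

Parse trees for n m id ^ id ^ m id (showing first 6 of 9):
  [Item [Item n [Item m [Item id]]] ^ [Item [Item id] ^ [Item m [Item id]]]]
  [Item [Item [Item n [Item m [Item id]]] ^ [Item id]] ^ [Item m [Item id]]]
  [Item [Item n [Item [Item m [Item id]] ^ [Item id]]] ^ [Item m [Item id]]]
  [Item [Item n [Item m [Item [Item id] ^ [Item id]]]] ^ [Item m [Item id]]]
  [Item n [Item [Item m [Item id]] ^ [Item [Item id] ^ [Item m [Item id]]]]]
  [Item n [Item [Item [Item m [Item id]] ^ [Item id]] ^ [Item m [Item id]]]]

9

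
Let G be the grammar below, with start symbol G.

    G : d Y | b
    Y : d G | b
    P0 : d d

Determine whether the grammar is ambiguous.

Only G, Y are reachable from G; ignoring the rest: The reachable rules are right-linear with at most one rule per (nonterminal, next-terminal) pair. Each input token forces the next rule, so parsing is deterministic.

Unambiguous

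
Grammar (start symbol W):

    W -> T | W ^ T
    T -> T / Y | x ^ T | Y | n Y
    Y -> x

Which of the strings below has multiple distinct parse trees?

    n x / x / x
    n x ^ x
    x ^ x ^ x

n x / x / x: 1 tree
n x ^ x: 1 tree
x ^ x ^ x: 4 trees

x ^ x ^ x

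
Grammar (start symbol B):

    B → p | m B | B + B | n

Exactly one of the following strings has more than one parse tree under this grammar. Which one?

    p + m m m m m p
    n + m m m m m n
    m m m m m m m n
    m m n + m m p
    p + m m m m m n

m m n + m m p

p + m m m m m p: 1 tree
n + m m m m m n: 1 tree
m m m m m m m n: 1 tree
m m n + m m p: 3 trees
p + m m m m m n: 1 tree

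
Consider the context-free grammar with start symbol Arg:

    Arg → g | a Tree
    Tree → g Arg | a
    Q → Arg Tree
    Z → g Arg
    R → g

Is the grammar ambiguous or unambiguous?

(Q, Z, R are unreachable from Arg, so their rules don't affect L(Arg).) Restricted to the reachable nonterminals, every rule has the form A → t or A → t B, and no two rules for the same A share a first terminal. The grammar encodes a DFA — one run per string.

Unambiguous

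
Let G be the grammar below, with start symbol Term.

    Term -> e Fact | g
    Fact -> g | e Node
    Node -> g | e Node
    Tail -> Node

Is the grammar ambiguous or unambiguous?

Unambiguous

(Tail is unreachable from Term, so its rules don't affect L(Term).) Restricted to the reachable nonterminals, every rule has the form A → t or A → t B, and no two rules for the same A share a first terminal. The grammar encodes a DFA — one run per string.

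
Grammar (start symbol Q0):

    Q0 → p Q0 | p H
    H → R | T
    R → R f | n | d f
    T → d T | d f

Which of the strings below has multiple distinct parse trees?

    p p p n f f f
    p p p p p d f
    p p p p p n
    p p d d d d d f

p p p p p d f

p p p n f f f: 1 tree
p p p p p d f: 2 trees
p p p p p n: 1 tree
p p d d d d d f: 1 tree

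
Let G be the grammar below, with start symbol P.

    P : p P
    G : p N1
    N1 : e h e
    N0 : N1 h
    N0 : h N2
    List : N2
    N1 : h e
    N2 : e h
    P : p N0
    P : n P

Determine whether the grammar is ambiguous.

Witness: p h e h

Derivation 1: P ⇒ p N0 ⇒ p N1 h ⇒ p h e h
Derivation 2: P ⇒ p N0 ⇒ p h N2 ⇒ p h e h

Two distinct leftmost derivations for the same string.

Ambiguous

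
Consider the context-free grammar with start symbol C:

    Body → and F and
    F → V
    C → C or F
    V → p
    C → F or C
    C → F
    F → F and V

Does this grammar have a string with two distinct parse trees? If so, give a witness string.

Witness: p or p

Derivation 1: C ⇒ C or F ⇒ F or F ⇒ V or F ⇒ p or F ⇒ p or V ⇒ p or p
Derivation 2: C ⇒ F or C ⇒ V or C ⇒ p or C ⇒ p or F ⇒ p or V ⇒ p or p

Two distinct leftmost derivations for the same string.

Ambiguous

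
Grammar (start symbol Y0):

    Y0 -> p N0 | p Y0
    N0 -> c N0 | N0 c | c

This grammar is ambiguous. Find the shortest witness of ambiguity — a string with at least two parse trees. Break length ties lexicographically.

length 2: no string has ≥2 trees
length 3: p c c has 2 parse trees

Two derivations of p c c:
  Y0 ⇒ p N0 ⇒ p c N0 ⇒ p c c
  Y0 ⇒ p N0 ⇒ p N0 c ⇒ p c c

p c c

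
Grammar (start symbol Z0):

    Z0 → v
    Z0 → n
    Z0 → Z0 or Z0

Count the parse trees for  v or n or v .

2

Parse trees for v or n or v:
  [Z0 [Z0 v] or [Z0 [Z0 n] or [Z0 v]]]
  [Z0 [Z0 [Z0 v] or [Z0 n]] or [Z0 v]]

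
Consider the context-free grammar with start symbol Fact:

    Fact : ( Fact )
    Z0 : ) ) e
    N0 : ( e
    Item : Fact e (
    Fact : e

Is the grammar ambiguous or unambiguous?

Only Fact is reachable from Fact; ignoring the rest: L(Fact) is { openⁿ atom closeⁿ : n ≥ 0 }. The bracket depth fixes n, and the derivation is forced at every step.

Unambiguous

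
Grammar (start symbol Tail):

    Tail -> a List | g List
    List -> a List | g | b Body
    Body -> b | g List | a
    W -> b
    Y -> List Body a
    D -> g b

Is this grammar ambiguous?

Unambiguous

(W, Y, D are unreachable from Tail, so their rules don't affect L(Tail).) The reachable rules are right-linear with at most one rule per (nonterminal, next-terminal) pair. Each input token forces the next rule, so parsing is deterministic.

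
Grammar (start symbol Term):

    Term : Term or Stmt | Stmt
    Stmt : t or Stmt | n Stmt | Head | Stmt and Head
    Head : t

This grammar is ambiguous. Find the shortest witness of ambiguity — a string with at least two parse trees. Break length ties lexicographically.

t or t

length 1: no string has ≥2 trees
length 2: no string has ≥2 trees
length 3: t or t has 2 parse trees

Two derivations of t or t:
  Term ⇒ Term or Stmt ⇒ Stmt or Stmt ⇒ Head or Stmt ⇒ t or Stmt ⇒ t or Head ⇒ t or t
  Term ⇒ Stmt ⇒ t or Stmt ⇒ t or Head ⇒ t or t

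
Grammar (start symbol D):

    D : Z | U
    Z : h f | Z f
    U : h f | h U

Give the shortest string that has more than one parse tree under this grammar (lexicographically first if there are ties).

h f

length 2: h f has 2 parse trees

Two derivations of h f:
  D ⇒ Z ⇒ h f
  D ⇒ U ⇒ h f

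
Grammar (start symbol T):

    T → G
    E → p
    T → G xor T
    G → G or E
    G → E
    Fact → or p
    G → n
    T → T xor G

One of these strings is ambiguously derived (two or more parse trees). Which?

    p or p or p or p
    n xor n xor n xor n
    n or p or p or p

p or p or p or p: 1 tree
n xor n xor n xor n: 8 trees
n or p or p or p: 1 tree

n xor n xor n xor n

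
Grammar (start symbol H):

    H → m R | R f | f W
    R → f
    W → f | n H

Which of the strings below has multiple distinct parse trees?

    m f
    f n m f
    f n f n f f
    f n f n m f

f n f n f f

m f: 1 tree
f n m f: 1 tree
f n f n f f: 2 trees
f n f n m f: 1 tree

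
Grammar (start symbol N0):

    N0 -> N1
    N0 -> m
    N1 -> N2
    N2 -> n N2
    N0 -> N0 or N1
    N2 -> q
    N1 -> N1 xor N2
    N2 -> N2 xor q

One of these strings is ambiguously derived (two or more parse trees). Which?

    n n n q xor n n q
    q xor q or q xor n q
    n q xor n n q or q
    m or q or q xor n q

q xor q or q xor n q

n n n q xor n n q: 1 tree
q xor q or q xor n q: 2 trees
n q xor n n q or q: 1 tree
m or q or q xor n q: 1 tree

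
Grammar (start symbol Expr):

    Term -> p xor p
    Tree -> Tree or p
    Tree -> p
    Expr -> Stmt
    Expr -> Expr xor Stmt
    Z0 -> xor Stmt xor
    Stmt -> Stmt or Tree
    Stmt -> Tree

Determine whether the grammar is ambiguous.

Ambiguous

Witness: p or p

Derivation 1: Expr ⇒ Stmt ⇒ Stmt or Tree ⇒ Tree or Tree ⇒ p or Tree ⇒ p or p
Derivation 2: Expr ⇒ Stmt ⇒ Tree ⇒ Tree or p ⇒ p or p

Two distinct leftmost derivations for the same string.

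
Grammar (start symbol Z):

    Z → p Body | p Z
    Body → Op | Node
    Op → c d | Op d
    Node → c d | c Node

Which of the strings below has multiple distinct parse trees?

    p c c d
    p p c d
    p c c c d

p p c d

p c c d: 1 tree
p p c d: 2 trees
p c c c d: 1 tree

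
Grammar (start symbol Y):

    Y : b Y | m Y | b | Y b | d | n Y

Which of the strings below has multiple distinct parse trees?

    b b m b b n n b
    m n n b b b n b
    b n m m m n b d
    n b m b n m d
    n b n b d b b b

b b m b b n n b: 1 tree
m n n b b b n b: 1 tree
b n m m m n b d: 1 tree
n b m b n m d: 1 tree
n b n b d b b b: 35 trees

n b n b d b b b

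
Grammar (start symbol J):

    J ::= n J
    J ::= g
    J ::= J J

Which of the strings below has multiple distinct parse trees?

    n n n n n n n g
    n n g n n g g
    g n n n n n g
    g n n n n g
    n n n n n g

n n g n n g g

n n n n n n n g: 1 tree
n n g n n g g: 15 trees
g n n n n n g: 1 tree
g n n n n g: 1 tree
n n n n n g: 1 tree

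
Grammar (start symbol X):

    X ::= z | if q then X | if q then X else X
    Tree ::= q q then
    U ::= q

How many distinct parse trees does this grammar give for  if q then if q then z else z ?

2

Parse trees for if q then if q then z else z:
  [X if q then [X if q then [X z] else [X z]]]
  [X if q then [X if q then [X z]] else [X z]]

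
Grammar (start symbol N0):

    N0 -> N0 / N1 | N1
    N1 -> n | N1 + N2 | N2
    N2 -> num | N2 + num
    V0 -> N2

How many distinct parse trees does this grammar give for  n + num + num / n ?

Parse trees for n + num + num / n:
  [N0 [N0 [N1 [N1 n] + [N2 [N2 num] + num]]] / [N1 n]]
  [N0 [N0 [N1 [N1 [N1 n] + [N2 num]] + [N2 num]]] / [N1 n]]

2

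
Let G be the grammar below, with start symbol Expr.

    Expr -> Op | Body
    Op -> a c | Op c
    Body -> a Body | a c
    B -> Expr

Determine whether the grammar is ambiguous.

Ambiguous

Witness: a c

Derivation 1: Expr ⇒ Op ⇒ a c
Derivation 2: Expr ⇒ Body ⇒ a c

Two distinct leftmost derivations for the same string.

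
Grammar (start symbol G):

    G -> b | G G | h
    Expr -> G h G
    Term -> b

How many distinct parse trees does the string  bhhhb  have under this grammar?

Parse trees for bhhhb (showing first 6 of 14):
  [G [G b] [G [G h] [G [G h] [G [G h] [G b]]]]]
  [G [G b] [G [G h] [G [G [G h] [G h]] [G b]]]]
  [G [G b] [G [G [G h] [G h]] [G [G h] [G b]]]]
  [G [G b] [G [G [G h] [G [G h] [G h]]] [G b]]]
  [G [G b] [G [G [G [G h] [G h]] [G h]] [G b]]]
  [G [G [G b] [G h]] [G [G h] [G [G h] [G b]]]]

14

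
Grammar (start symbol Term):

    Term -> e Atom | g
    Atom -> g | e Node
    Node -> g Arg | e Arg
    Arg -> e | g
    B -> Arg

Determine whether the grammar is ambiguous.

Unambiguous

(B is unreachable from Term, so its rules don't affect L(Term).) Restricted to the reachable nonterminals, every rule has the form A → t or A → t B, and no two rules for the same A share a first terminal. The grammar encodes a DFA — one run per string.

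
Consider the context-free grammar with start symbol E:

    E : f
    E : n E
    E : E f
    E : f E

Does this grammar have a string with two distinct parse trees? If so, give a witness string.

Ambiguous

Witness: f f

Derivation 1: E ⇒ E f ⇒ f f
Derivation 2: E ⇒ f E ⇒ f f

Two distinct leftmost derivations for the same string.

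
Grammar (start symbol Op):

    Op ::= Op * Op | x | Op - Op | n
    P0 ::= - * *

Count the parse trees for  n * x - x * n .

5

Parse trees for n * x - x * n:
  [Op [Op n] * [Op [Op [Op x] - [Op x]] * [Op n]]]
  [Op [Op n] * [Op [Op x] - [Op [Op x] * [Op n]]]]
  [Op [Op [Op n] * [Op [Op x] - [Op x]]] * [Op n]]
  [Op [Op [Op [Op n] * [Op x]] - [Op x]] * [Op n]]
  [Op [Op [Op n] * [Op x]] - [Op [Op x] * [Op n]]]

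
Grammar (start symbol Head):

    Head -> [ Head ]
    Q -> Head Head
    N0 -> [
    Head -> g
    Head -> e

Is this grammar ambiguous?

Unambiguous

(N0, Q are unreachable from Head, so their rules don't affect L(Head).) Each string is a nest of matched brackets around a single atom. An opening bracket forces the recursive rule; an atom forces the base rule.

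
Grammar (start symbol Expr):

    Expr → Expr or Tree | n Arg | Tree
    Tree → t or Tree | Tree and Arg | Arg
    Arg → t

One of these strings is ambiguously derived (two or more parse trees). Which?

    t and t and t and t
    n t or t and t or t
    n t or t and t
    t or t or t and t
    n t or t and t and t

t and t and t and t: 1 tree
n t or t and t or t: 1 tree
n t or t and t: 1 tree
t or t or t and t: 7 trees
n t or t and t and t: 1 tree

t or t or t and t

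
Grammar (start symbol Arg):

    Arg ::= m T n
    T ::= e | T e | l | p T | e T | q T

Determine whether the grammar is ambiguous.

Witness: m e e n

Derivation 1: Arg ⇒ m T n ⇒ m T e n ⇒ m e e n
Derivation 2: Arg ⇒ m T n ⇒ m e T n ⇒ m e e n

Two distinct leftmost derivations for the same string.

Ambiguous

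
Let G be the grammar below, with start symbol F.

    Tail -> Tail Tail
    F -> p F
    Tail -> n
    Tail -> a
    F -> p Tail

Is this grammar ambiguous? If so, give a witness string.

Ambiguous

Witness: p a a a

Derivation 1: F ⇒ p Tail ⇒ p Tail Tail ⇒ p Tail Tail Tail ⇒ p a Tail Tail ⇒ p a a Tail ⇒ p a a a
Derivation 2: F ⇒ p Tail ⇒ p Tail Tail ⇒ p a Tail ⇒ p a Tail Tail ⇒ p a a Tail ⇒ p a a a

Two distinct leftmost derivations for the same string.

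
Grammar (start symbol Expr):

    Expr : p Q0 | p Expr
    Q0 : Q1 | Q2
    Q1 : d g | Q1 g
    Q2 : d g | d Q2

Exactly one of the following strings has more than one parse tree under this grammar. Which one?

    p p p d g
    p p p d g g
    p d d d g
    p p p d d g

p p p d g

p p p d g: 2 trees
p p p d g g: 1 tree
p d d d g: 1 tree
p p p d d g: 1 tree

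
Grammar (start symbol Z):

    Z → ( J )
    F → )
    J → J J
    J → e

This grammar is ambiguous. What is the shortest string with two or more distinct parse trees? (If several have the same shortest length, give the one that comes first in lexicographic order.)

( e e e )

length 3: no string has ≥2 trees
length 4: no string has ≥2 trees
length 5: ( e e e ) has 2 parse trees

Two derivations of ( e e e ):
  Z ⇒ ( J ) ⇒ ( J J ) ⇒ ( J J J ) ⇒ ( e J J ) ⇒ ( e e J ) ⇒ ( e e e )
  Z ⇒ ( J ) ⇒ ( J J ) ⇒ ( e J ) ⇒ ( e J J ) ⇒ ( e e J ) ⇒ ( e e e )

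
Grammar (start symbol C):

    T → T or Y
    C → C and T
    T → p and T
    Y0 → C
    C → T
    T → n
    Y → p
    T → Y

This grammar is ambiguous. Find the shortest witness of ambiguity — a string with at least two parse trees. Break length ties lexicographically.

p and n

length 1: no string has ≥2 trees
length 3: p and n has 2 parse trees

Two derivations of p and n:
  C ⇒ C and T ⇒ T and T ⇒ Y and T ⇒ p and T ⇒ p and n
  C ⇒ T ⇒ p and T ⇒ p and n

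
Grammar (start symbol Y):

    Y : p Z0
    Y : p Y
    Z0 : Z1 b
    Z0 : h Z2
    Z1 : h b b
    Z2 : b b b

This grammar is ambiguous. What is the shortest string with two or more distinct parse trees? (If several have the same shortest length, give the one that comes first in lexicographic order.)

p h b b b

length 5: p h b b b has 2 parse trees

Two derivations of p h b b b:
  Y ⇒ p Z0 ⇒ p Z1 b ⇒ p h b b b
  Y ⇒ p Z0 ⇒ p h Z2 ⇒ p h b b b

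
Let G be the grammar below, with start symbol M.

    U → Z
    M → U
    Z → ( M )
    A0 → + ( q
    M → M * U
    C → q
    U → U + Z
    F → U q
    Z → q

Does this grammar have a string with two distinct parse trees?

Only M, U, Z are reachable from M; ignoring the rest: M → M * U | U  ;  U → U + Z | Z  — a left-associative chain with Z at the bottom. Each string factors uniquely by precedence.

Unambiguous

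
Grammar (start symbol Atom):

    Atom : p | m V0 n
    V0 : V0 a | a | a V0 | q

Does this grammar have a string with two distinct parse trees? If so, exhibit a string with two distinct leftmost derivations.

Witness: m a a n

Derivation 1: Atom ⇒ m V0 n ⇒ m V0 a n ⇒ m a a n
Derivation 2: Atom ⇒ m V0 n ⇒ m a V0 n ⇒ m a a n

Two distinct leftmost derivations for the same string.

Ambiguous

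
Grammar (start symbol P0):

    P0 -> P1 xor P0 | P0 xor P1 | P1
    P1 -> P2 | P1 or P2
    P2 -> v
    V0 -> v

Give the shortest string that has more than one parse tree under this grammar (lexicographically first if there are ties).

length 1: no string has ≥2 trees
length 3: v xor v has 2 parse trees

Two derivations of v xor v:
  P0 ⇒ P1 xor P0 ⇒ P2 xor P0 ⇒ v xor P0 ⇒ v xor P1 ⇒ v xor P2 ⇒ v xor v
  P0 ⇒ P0 xor P1 ⇒ P1 xor P1 ⇒ P2 xor P1 ⇒ v xor P1 ⇒ v xor P2 ⇒ v xor v

v xor v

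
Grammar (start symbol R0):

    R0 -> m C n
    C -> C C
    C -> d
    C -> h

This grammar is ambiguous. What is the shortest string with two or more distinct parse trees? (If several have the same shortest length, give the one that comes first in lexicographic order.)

m d d d n

length 3: no string has ≥2 trees
length 4: no string has ≥2 trees
length 5: m d d d n has 2 parse trees

Two derivations of m d d d n:
  R0 ⇒ m C n ⇒ m C C n ⇒ m C C C n ⇒ m d C C n ⇒ m d d C n ⇒ m d d d n
  R0 ⇒ m C n ⇒ m C C n ⇒ m d C n ⇒ m d C C n ⇒ m d d C n ⇒ m d d d n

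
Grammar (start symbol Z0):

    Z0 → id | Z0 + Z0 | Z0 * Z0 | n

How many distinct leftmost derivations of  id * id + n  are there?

2

Parse trees for id * id + n:
  [Z0 [Z0 [Z0 id] * [Z0 id]] + [Z0 n]]
  [Z0 [Z0 id] * [Z0 [Z0 id] + [Z0 n]]]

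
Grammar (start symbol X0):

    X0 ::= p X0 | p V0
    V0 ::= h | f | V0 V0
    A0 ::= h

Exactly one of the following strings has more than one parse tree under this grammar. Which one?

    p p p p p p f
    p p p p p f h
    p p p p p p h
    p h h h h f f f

p h h h h f f f

p p p p p p f: 1 tree
p p p p p f h: 1 tree
p p p p p p h: 1 tree
p h h h h f f f: 132 trees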